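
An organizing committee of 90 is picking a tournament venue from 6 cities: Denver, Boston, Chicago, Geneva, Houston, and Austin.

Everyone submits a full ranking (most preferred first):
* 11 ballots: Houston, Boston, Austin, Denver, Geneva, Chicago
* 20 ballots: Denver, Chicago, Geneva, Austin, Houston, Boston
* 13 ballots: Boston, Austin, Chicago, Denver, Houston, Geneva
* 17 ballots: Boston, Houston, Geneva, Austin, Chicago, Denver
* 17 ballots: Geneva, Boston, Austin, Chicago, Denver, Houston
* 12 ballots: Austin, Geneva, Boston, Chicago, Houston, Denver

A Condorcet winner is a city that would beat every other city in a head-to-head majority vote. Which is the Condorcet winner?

Geneva vs Denver: 46–44
Geneva vs Boston: 49–41
Geneva vs Chicago: 57–33
Geneva vs Houston: 49–41
Geneva vs Austin: 54–36
Geneva beats every other city.

Geneva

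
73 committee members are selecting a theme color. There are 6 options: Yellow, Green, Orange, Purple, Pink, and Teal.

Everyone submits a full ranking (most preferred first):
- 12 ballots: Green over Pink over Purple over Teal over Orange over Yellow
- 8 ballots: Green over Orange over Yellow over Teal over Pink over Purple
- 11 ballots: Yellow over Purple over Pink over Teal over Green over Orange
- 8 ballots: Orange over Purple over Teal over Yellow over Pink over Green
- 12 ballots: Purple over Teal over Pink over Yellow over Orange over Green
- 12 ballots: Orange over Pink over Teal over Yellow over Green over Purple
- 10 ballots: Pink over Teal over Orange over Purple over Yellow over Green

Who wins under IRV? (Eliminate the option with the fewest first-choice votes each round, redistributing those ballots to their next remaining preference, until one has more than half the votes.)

Orange

Round 1: Yellow 11, Green 20, Orange 20, Purple 12, Pink 10, Teal 0. Teal eliminated.
Round 2: Yellow 11, Green 20, Orange 20, Purple 12, Pink 10. Pink eliminated.
Round 3: Yellow 11, Green 20, Orange 30, Purple 12. Yellow eliminated.
Round 4: Green 20, Orange 30, Purple 23. Green eliminated.
Round 5: Orange 38, Purple 35. Orange has a majority (≥37).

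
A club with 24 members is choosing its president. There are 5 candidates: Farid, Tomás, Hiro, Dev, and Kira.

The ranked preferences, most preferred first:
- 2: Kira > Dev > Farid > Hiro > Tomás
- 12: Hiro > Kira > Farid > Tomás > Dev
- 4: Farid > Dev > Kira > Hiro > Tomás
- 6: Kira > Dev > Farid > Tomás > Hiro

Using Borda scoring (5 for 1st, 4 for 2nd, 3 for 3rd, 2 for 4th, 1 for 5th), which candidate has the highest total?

Farid: 2×3 + 12×3 + 4×5 + 6×3 = 80
Tomás: 2×1 + 12×2 + 4×1 + 6×2 = 42
Hiro: 2×2 + 12×5 + 4×2 + 6×1 = 78
Dev: 2×4 + 12×1 + 4×4 + 6×4 = 60
Kira: 2×5 + 12×4 + 4×3 + 6×5 = 100

Kira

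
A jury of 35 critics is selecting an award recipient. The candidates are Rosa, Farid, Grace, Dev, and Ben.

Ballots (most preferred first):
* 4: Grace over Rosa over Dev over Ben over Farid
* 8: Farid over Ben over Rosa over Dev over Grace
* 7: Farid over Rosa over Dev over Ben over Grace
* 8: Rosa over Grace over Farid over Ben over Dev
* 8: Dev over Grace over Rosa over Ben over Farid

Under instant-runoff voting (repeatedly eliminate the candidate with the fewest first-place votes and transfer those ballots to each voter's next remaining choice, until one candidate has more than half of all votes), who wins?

Round 1: Rosa 8, Farid 15, Grace 4, Dev 8, Ben 0. Ben eliminated.
Round 2: Rosa 8, Farid 15, Grace 4, Dev 8. Grace eliminated.
Round 3: Rosa 12, Farid 15, Dev 8. Dev eliminated.
Round 4: Rosa 20, Farid 15. Rosa has a majority (≥18).

Rosa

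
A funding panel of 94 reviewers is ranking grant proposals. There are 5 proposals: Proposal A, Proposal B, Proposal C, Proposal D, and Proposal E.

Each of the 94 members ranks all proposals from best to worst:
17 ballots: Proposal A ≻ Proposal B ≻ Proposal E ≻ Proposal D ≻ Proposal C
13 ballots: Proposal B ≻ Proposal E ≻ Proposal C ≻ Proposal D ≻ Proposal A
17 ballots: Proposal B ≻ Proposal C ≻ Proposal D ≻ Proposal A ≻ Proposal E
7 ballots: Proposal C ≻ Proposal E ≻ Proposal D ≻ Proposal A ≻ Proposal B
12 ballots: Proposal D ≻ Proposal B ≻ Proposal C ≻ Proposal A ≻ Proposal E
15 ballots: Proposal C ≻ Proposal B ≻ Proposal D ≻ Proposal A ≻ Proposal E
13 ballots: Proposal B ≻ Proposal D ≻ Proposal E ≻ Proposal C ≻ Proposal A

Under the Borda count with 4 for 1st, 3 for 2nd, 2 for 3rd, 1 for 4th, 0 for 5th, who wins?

Proposal A: 17×4 + 13×0 + 17×1 + 7×1 + 12×1 + 15×1 + 13×0 = 119
Proposal B: 17×3 + 13×4 + 17×4 + 7×0 + 12×3 + 15×3 + 13×4 = 304
Proposal C: 17×0 + 13×2 + 17×3 + 7×4 + 12×2 + 15×4 + 13×1 = 202
Proposal D: 17×1 + 13×1 + 17×2 + 7×2 + 12×4 + 15×2 + 13×3 = 195
Proposal E: 17×2 + 13×3 + 17×0 + 7×3 + 12×0 + 15×0 + 13×2 = 120

Proposal B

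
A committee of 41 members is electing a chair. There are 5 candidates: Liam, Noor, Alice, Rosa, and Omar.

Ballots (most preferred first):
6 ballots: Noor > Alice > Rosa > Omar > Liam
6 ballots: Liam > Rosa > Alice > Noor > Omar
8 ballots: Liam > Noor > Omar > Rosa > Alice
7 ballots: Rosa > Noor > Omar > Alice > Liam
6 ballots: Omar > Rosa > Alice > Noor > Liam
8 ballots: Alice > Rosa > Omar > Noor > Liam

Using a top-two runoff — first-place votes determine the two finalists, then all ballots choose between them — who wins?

Alice

Round 1 first-place votes: Liam 14, Noor 6, Alice 8, Rosa 7, Omar 6. Liam and Alice advance.
Runoff: Liam is ranked above Alice on 14 ballots, Alice above Liam on 27.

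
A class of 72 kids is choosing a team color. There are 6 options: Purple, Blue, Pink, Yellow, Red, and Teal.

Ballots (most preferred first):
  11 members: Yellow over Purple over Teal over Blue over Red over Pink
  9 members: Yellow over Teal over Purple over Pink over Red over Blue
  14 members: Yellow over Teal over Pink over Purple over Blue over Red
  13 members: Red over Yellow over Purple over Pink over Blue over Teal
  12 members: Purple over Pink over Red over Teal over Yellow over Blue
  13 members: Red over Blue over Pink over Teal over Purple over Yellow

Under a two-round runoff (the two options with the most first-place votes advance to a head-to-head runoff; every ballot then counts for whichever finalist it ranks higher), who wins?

Round 1 first-place votes: Purple 12, Blue 0, Pink 0, Yellow 34, Red 26, Teal 0. Yellow and Red advance.
Runoff: Yellow is ranked above Red on 34 ballots, Red above Yellow on 38.

Red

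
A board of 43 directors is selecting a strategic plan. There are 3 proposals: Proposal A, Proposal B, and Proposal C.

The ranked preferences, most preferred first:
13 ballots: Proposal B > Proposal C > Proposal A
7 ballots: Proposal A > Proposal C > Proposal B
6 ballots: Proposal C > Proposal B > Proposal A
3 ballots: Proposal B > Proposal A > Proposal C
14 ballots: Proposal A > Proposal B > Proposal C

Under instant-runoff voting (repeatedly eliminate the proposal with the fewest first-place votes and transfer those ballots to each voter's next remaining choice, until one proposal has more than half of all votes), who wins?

Round 1: Proposal A 21, Proposal B 16, Proposal C 6. Proposal C eliminated.
Round 2: Proposal A 21, Proposal B 22. Proposal B has a majority (≥22).

Proposal B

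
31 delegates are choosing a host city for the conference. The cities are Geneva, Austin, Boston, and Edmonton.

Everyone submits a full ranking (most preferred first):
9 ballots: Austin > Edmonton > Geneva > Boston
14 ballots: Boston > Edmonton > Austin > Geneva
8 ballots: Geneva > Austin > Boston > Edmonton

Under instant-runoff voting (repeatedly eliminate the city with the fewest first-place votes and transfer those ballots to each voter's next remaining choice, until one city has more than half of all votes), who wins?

Round 1: Geneva 8, Austin 9, Boston 14, Edmonton 0. Edmonton eliminated.
Round 2: Geneva 8, Austin 9, Boston 14. Geneva eliminated.
Round 3: Austin 17, Boston 14. Austin has a majority (≥16).

Austin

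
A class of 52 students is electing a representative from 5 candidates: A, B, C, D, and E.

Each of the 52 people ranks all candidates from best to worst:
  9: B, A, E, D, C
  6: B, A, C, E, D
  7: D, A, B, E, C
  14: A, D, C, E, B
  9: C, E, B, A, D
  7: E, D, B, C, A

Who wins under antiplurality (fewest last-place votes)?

E

Last-place votes: A 7, B 14, C 16, D 15, E 0.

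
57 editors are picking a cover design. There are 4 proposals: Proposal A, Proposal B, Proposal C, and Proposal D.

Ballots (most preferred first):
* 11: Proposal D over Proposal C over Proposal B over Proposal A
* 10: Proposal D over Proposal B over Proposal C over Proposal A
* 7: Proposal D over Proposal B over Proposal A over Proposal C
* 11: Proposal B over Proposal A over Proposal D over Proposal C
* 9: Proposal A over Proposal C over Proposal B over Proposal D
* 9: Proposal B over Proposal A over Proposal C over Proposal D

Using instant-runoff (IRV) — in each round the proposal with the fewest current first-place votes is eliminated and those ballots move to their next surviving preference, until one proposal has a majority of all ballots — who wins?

Round 1: Proposal A 9, Proposal B 20, Proposal C 0, Proposal D 28. Proposal C eliminated.
Round 2: Proposal A 9, Proposal B 20, Proposal D 28. Proposal A eliminated.
Round 3: Proposal B 29, Proposal D 28. Proposal B has a majority (≥29).

Proposal B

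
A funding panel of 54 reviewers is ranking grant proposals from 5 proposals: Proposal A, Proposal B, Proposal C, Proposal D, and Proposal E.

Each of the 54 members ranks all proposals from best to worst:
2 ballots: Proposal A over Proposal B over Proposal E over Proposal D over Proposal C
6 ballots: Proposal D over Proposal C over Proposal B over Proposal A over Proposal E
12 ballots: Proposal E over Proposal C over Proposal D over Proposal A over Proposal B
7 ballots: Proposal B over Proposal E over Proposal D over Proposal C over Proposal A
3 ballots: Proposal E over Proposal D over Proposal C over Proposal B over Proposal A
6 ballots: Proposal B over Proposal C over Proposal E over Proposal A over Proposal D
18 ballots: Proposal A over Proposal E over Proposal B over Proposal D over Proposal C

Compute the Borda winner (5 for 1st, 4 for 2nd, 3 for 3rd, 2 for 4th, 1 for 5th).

Proposal E

Proposal A: 2×5 + 6×2 + 12×2 + 7×1 + 3×1 + 6×2 + 18×5 = 158
Proposal B: 2×4 + 6×3 + 12×1 + 7×5 + 3×2 + 6×5 + 18×3 = 163
Proposal C: 2×1 + 6×4 + 12×4 + 7×2 + 3×3 + 6×4 + 18×1 = 139
Proposal D: 2×2 + 6×5 + 12×3 + 7×3 + 3×4 + 6×1 + 18×2 = 145
Proposal E: 2×3 + 6×1 + 12×5 + 7×4 + 3×5 + 6×3 + 18×4 = 205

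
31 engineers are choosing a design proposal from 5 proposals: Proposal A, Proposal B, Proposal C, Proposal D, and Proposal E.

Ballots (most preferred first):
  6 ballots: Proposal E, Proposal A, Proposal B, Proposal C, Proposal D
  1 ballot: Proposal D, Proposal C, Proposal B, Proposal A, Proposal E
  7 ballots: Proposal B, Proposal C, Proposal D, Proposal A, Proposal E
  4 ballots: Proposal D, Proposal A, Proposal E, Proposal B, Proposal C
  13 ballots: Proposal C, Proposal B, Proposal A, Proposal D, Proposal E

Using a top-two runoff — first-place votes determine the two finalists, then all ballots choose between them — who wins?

Proposal B

Round 1 first-place votes: Proposal A 0, Proposal B 7, Proposal C 13, Proposal D 5, Proposal E 6. Proposal C and Proposal B advance.
Runoff: Proposal C is ranked above Proposal B on 14 ballots, Proposal B above Proposal C on 17.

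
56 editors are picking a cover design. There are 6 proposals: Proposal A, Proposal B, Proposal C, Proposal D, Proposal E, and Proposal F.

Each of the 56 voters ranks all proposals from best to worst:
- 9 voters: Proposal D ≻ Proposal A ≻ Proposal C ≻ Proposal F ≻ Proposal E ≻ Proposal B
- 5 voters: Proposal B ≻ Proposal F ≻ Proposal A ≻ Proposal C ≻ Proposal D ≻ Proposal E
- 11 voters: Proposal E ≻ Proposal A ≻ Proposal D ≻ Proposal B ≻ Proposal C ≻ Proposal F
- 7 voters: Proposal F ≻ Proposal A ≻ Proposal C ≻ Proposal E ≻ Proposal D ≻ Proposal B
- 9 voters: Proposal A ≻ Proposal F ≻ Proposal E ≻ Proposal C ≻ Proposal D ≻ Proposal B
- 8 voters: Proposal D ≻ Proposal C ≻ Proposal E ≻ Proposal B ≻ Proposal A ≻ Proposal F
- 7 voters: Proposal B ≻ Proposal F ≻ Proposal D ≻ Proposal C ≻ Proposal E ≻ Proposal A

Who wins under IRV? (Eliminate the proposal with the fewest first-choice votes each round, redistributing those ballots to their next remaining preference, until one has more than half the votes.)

Proposal A

Round 1: Proposal A 9, Proposal B 12, Proposal C 0, Proposal D 17, Proposal E 11, Proposal F 7. Proposal C eliminated.
Round 2: Proposal A 9, Proposal B 12, Proposal D 17, Proposal E 11, Proposal F 7. Proposal F eliminated.
Round 3: Proposal A 16, Proposal B 12, Proposal D 17, Proposal E 11. Proposal E eliminated.
Round 4: Proposal A 27, Proposal B 12, Proposal D 17. Proposal B eliminated.
Round 5: Proposal A 32, Proposal D 24. Proposal A has a majority (≥29).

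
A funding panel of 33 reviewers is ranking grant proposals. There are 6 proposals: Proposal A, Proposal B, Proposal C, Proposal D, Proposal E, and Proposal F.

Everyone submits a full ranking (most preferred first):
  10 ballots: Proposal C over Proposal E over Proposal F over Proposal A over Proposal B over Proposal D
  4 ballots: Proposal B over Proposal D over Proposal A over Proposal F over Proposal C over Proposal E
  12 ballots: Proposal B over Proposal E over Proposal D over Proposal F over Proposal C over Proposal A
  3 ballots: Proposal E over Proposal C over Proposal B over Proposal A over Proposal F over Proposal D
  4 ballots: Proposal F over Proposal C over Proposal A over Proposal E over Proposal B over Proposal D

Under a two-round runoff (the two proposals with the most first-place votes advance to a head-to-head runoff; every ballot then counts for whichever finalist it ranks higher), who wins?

Round 1 first-place votes: Proposal A 0, Proposal B 16, Proposal C 10, Proposal D 0, Proposal E 3, Proposal F 4. Proposal B and Proposal C advance.
Runoff: Proposal B is ranked above Proposal C on 16 ballots, Proposal C above Proposal B on 17.

Proposal C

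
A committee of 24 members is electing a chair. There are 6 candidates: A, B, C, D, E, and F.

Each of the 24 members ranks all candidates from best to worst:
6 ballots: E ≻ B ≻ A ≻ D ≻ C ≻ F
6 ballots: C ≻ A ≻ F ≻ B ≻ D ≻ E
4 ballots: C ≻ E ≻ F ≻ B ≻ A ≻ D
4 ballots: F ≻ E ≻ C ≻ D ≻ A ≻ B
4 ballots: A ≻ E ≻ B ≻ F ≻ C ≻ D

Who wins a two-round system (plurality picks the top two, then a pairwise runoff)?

E

Round 1 first-place votes: A 4, B 0, C 10, D 0, E 6, F 4. C and E advance.
Runoff: C is ranked above E on 10 ballots, E above C on 14.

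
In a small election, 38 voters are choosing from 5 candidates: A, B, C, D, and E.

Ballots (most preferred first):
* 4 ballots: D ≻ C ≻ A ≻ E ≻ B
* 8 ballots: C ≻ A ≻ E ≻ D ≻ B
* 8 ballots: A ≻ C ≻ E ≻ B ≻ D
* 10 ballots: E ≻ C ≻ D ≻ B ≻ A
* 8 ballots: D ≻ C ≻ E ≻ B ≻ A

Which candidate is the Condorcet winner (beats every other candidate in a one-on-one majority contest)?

C

C vs A: 30–8
C vs B: 38–0
C vs D: 26–12
C vs E: 28–10
C beats every other candidate.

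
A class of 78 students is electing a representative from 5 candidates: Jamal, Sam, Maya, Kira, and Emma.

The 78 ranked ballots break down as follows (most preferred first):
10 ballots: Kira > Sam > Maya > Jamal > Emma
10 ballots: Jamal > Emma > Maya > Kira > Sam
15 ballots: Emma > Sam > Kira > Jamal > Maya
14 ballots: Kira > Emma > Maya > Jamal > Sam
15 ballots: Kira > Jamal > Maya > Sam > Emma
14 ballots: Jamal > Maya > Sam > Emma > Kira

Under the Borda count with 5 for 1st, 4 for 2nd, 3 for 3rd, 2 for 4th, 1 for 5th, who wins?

Kira

Jamal: 10×2 + 10×5 + 15×2 + 14×2 + 15×4 + 14×5 = 258
Sam: 10×4 + 10×1 + 15×4 + 14×1 + 15×2 + 14×3 = 196
Maya: 10×3 + 10×3 + 15×1 + 14×3 + 15×3 + 14×4 = 218
Kira: 10×5 + 10×2 + 15×3 + 14×5 + 15×5 + 14×1 = 274
Emma: 10×1 + 10×4 + 15×5 + 14×4 + 15×1 + 14×2 = 224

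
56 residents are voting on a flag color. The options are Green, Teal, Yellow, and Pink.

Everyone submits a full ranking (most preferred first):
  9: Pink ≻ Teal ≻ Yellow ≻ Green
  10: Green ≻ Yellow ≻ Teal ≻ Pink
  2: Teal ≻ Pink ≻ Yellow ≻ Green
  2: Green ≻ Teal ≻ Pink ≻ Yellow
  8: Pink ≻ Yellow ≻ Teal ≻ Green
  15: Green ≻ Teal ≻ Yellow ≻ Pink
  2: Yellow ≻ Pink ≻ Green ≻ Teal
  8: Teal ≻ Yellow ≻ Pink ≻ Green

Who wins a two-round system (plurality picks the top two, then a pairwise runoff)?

Round 1 first-place votes: Green 27, Teal 10, Yellow 2, Pink 17. Green and Pink advance.
Runoff: Green is ranked above Pink on 27 ballots, Pink above Green on 29.

Pink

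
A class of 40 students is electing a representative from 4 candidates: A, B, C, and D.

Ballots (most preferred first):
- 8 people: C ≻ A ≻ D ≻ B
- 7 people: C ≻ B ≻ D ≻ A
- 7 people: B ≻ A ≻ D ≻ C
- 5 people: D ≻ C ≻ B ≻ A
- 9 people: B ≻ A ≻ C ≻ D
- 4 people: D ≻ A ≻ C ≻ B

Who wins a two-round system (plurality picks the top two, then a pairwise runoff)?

C

Round 1 first-place votes: A 0, B 16, C 15, D 9. B and C advance.
Runoff: B is ranked above C on 16 ballots, C above B on 24.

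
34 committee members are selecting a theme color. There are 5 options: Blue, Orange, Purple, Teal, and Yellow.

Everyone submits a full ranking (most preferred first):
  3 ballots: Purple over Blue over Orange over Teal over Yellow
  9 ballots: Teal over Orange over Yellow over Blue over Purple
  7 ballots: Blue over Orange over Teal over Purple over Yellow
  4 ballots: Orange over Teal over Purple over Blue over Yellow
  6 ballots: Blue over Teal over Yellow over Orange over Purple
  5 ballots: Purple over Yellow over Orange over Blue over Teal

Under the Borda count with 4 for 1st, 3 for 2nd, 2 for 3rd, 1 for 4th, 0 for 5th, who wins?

Blue: 3×3 + 9×1 + 7×4 + 4×1 + 6×4 + 5×1 = 79
Orange: 3×2 + 9×3 + 7×3 + 4×4 + 6×1 + 5×2 = 86
Purple: 3×4 + 9×0 + 7×1 + 4×2 + 6×0 + 5×4 = 47
Teal: 3×1 + 9×4 + 7×2 + 4×3 + 6×3 + 5×0 = 83
Yellow: 3×0 + 9×2 + 7×0 + 4×0 + 6×2 + 5×3 = 45

Orange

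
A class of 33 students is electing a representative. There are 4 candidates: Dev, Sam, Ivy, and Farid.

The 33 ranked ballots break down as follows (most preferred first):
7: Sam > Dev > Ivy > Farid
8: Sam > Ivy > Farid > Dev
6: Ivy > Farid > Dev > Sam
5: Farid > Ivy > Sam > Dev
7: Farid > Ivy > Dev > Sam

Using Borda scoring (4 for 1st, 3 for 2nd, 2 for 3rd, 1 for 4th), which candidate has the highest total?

Dev: 7×3 + 8×1 + 6×2 + 5×1 + 7×2 = 60
Sam: 7×4 + 8×4 + 6×1 + 5×2 + 7×1 = 83
Ivy: 7×2 + 8×3 + 6×4 + 5×3 + 7×3 = 98
Farid: 7×1 + 8×2 + 6×3 + 5×4 + 7×4 = 89

Ivy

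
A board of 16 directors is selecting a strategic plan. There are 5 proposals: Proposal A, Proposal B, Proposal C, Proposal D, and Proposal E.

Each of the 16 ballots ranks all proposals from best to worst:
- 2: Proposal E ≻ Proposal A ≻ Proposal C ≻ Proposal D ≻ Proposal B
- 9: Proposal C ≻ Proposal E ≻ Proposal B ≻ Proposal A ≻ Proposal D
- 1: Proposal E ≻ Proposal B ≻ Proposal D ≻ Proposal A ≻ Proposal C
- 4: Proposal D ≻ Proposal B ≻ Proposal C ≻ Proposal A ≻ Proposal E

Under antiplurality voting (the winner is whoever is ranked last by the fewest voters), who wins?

Last-place votes: Proposal A 0, Proposal B 2, Proposal C 1, Proposal D 9, Proposal E 4.

Proposal A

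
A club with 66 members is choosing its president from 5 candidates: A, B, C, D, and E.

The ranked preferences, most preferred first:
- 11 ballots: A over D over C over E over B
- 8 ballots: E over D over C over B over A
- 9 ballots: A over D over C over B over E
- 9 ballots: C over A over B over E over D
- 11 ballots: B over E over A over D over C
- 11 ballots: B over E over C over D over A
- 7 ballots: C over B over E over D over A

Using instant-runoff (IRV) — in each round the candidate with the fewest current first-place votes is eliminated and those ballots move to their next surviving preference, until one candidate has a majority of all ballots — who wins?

Round 1: A 20, B 22, C 16, D 0, E 8. D eliminated.
Round 2: A 20, B 22, C 16, E 8. E eliminated.
Round 3: A 20, B 22, C 24. A eliminated.
Round 4: B 22, C 44. C has a majority (≥34).

C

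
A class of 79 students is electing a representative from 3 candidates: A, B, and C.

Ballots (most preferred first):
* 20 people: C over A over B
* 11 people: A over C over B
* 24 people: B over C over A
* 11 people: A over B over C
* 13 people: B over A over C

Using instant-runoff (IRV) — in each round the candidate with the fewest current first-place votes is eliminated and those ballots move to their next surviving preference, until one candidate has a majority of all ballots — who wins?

A

Round 1: A 22, B 37, C 20. C eliminated.
Round 2: A 42, B 37. A has a majority (≥40).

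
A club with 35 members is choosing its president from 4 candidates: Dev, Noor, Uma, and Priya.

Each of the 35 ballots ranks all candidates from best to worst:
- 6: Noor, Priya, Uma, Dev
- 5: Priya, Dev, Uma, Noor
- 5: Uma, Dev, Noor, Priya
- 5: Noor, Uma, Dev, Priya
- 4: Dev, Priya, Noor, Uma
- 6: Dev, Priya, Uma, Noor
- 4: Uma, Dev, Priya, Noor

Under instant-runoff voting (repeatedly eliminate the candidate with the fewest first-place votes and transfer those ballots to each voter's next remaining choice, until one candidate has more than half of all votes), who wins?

Dev

Round 1: Dev 10, Noor 11, Uma 9, Priya 5. Priya eliminated.
Round 2: Dev 15, Noor 11, Uma 9. Uma eliminated.
Round 3: Dev 24, Noor 11. Dev has a majority (≥18).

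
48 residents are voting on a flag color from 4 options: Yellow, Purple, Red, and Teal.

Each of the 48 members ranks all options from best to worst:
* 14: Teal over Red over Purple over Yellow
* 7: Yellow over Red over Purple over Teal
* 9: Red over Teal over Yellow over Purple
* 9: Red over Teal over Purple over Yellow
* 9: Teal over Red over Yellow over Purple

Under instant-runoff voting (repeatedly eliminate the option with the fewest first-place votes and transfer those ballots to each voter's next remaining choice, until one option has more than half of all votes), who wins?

Red

Round 1: Yellow 7, Purple 0, Red 18, Teal 23. Purple eliminated.
Round 2: Yellow 7, Red 18, Teal 23. Yellow eliminated.
Round 3: Red 25, Teal 23. Red has a majority (≥25).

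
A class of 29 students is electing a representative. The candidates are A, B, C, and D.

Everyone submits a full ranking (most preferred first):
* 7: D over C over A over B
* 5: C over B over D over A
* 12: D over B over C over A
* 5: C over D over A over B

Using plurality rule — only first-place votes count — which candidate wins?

First-place votes: A 0, B 0, C 10, D 19.

D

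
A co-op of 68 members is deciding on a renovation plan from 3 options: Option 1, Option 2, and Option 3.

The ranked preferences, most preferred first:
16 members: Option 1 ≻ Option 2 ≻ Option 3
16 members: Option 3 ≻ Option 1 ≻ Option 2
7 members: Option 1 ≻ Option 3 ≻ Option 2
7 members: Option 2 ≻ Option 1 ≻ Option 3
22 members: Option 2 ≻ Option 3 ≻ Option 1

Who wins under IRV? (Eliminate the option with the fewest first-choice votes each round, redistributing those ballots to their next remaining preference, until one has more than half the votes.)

Round 1: Option 1 23, Option 2 29, Option 3 16. Option 3 eliminated.
Round 2: Option 1 39, Option 2 29. Option 1 has a majority (≥35).

Option 1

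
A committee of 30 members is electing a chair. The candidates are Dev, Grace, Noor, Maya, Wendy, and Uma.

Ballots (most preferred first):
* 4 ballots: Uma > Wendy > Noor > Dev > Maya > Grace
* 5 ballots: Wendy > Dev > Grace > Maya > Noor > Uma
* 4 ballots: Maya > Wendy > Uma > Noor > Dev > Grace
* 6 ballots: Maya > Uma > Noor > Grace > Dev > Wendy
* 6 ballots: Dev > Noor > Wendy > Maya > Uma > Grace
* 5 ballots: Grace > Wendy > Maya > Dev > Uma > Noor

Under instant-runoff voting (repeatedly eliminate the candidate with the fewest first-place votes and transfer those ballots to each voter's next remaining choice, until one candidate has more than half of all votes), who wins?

Round 1: Dev 6, Grace 5, Noor 0, Maya 10, Wendy 5, Uma 4. Noor eliminated.
Round 2: Dev 6, Grace 5, Maya 10, Wendy 5, Uma 4. Uma eliminated.
Round 3: Dev 6, Grace 5, Maya 10, Wendy 9. Grace eliminated.
Round 4: Dev 6, Maya 10, Wendy 14. Dev eliminated.
Round 5: Maya 10, Wendy 20. Wendy has a majority (≥16).

Wendy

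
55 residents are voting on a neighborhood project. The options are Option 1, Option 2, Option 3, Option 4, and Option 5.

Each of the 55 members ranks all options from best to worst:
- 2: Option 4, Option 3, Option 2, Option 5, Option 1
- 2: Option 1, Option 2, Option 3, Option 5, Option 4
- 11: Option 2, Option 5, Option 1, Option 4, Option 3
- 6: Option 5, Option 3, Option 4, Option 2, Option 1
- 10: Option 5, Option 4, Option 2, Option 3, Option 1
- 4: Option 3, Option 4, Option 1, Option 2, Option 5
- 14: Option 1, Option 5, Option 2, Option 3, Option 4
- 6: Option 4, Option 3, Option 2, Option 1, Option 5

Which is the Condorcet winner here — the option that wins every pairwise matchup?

Option 5

Option 5 vs Option 1: 29–26
Option 5 vs Option 2: 30–25
Option 5 vs Option 3: 41–14
Option 5 vs Option 4: 43–12
Option 5 beats every other option.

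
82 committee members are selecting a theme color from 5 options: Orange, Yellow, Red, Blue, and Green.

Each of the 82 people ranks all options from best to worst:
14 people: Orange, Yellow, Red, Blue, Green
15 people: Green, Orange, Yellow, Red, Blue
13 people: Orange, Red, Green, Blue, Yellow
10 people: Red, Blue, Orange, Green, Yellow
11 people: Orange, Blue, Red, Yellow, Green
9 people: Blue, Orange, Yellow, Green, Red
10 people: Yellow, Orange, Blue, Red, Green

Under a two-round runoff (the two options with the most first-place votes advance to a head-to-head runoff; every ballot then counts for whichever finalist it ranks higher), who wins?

Orange

Round 1 first-place votes: Orange 38, Yellow 10, Red 10, Blue 9, Green 15. Orange and Green advance.
Runoff: Orange is ranked above Green on 67 ballots, Green above Orange on 15.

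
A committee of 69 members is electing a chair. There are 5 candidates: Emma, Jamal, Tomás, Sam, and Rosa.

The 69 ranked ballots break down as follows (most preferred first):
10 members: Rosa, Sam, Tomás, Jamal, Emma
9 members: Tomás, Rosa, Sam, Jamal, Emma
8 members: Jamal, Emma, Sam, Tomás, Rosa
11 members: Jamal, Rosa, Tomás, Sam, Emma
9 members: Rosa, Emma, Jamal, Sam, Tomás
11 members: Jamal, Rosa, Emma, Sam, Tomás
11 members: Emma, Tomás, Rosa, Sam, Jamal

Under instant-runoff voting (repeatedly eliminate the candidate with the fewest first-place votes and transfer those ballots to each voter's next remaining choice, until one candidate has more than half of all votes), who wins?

Round 1: Emma 11, Jamal 30, Tomás 9, Sam 0, Rosa 19. Sam eliminated.
Round 2: Emma 11, Jamal 30, Tomás 9, Rosa 19. Tomás eliminated.
Round 3: Emma 11, Jamal 30, Rosa 28. Emma eliminated.
Round 4: Jamal 30, Rosa 39. Rosa has a majority (≥35).

Rosa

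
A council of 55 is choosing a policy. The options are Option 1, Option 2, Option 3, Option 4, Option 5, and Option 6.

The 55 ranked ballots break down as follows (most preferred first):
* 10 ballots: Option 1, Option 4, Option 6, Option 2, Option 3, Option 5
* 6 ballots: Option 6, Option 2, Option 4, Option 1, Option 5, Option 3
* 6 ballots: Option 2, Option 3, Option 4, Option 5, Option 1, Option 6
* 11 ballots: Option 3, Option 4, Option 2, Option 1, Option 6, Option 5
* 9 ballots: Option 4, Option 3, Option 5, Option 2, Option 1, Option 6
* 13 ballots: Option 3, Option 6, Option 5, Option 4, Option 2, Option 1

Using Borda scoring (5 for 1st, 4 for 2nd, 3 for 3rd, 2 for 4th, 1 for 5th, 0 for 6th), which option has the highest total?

Option 1: 10×5 + 6×2 + 6×1 + 11×2 + 9×1 + 13×0 = 99
Option 2: 10×2 + 6×4 + 6×5 + 11×3 + 9×2 + 13×1 = 138
Option 3: 10×1 + 6×0 + 6×4 + 11×5 + 9×4 + 13×5 = 190
Option 4: 10×4 + 6×3 + 6×3 + 11×4 + 9×5 + 13×2 = 191
Option 5: 10×0 + 6×1 + 6×2 + 11×0 + 9×3 + 13×3 = 84
Option 6: 10×3 + 6×5 + 6×0 + 11×1 + 9×0 + 13×4 = 123

Option 4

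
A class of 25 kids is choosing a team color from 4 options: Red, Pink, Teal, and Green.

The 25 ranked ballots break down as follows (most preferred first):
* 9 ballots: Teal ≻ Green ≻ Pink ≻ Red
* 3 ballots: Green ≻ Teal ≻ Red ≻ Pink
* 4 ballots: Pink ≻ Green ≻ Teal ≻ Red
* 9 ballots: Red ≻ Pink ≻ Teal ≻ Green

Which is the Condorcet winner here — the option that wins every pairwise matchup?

Pink vs Red: 13–12
Pink vs Teal: 13–12
Pink vs Green: 13–12
Pink beats every other option.

Pink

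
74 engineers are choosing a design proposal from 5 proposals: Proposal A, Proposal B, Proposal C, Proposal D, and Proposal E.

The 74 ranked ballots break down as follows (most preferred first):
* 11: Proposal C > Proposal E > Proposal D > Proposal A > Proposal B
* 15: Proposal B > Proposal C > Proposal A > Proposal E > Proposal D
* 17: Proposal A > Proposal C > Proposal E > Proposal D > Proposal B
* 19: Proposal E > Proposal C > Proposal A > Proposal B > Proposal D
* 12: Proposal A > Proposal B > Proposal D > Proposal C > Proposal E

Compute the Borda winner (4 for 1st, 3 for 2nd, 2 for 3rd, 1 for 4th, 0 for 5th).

Proposal A: 11×1 + 15×2 + 17×4 + 19×2 + 12×4 = 195
Proposal B: 11×0 + 15×4 + 17×0 + 19×1 + 12×3 = 115
Proposal C: 11×4 + 15×3 + 17×3 + 19×3 + 12×1 = 209
Proposal D: 11×2 + 15×0 + 17×1 + 19×0 + 12×2 = 63
Proposal E: 11×3 + 15×1 + 17×2 + 19×4 + 12×0 = 158

Proposal C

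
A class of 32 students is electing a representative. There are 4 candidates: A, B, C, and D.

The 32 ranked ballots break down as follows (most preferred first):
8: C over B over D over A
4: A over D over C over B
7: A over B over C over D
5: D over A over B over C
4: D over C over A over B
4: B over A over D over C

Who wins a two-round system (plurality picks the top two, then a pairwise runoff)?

Round 1 first-place votes: A 11, B 4, C 8, D 9. A and D advance.
Runoff: A is ranked above D on 15 ballots, D above A on 17.

D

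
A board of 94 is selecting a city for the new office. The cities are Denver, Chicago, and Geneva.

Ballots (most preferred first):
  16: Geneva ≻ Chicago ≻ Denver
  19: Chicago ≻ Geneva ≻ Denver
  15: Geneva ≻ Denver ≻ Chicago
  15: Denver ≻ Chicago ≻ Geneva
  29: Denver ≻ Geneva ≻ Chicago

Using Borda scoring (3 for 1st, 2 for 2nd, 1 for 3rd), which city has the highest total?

Denver: 16×1 + 19×1 + 15×2 + 15×3 + 29×3 = 197
Chicago: 16×2 + 19×3 + 15×1 + 15×2 + 29×1 = 163
Geneva: 16×3 + 19×2 + 15×3 + 15×1 + 29×2 = 204

Geneva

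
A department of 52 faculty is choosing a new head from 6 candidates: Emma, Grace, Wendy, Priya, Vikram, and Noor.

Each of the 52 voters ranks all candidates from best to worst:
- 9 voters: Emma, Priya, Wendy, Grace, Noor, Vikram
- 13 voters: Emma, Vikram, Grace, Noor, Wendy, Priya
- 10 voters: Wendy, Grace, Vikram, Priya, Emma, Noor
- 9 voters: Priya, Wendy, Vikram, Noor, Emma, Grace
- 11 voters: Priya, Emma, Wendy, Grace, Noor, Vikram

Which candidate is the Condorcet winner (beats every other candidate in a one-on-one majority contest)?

Priya

Priya vs Emma: 30–22
Priya vs Grace: 29–23
Priya vs Wendy: 29–23
Priya vs Vikram: 29–23
Priya vs Noor: 39–13
Priya beats every other candidate.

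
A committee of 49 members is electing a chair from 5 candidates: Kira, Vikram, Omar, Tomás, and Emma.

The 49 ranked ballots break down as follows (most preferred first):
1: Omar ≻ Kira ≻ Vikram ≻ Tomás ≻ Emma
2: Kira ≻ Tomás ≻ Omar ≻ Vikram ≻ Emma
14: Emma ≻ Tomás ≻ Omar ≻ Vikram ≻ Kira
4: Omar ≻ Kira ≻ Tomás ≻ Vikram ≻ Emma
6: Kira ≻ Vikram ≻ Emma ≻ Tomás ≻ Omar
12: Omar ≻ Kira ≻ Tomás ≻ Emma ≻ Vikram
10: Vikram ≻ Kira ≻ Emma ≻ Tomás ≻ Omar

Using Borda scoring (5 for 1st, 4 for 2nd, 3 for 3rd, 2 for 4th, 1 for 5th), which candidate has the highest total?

Kira: 1×4 + 2×5 + 14×1 + 4×4 + 6×5 + 12×4 + 10×4 = 162
Vikram: 1×3 + 2×2 + 14×2 + 4×2 + 6×4 + 12×1 + 10×5 = 129
Omar: 1×5 + 2×3 + 14×3 + 4×5 + 6×1 + 12×5 + 10×1 = 149
Tomás: 1×2 + 2×4 + 14×4 + 4×3 + 6×2 + 12×3 + 10×2 = 146
Emma: 1×1 + 2×1 + 14×5 + 4×1 + 6×3 + 12×2 + 10×3 = 149

Kira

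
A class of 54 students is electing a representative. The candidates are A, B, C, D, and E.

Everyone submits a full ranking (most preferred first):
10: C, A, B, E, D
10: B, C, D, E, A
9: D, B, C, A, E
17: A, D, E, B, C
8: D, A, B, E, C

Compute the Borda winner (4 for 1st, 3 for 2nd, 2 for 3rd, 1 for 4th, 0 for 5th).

D

A: 10×3 + 10×0 + 9×1 + 17×4 + 8×3 = 131
B: 10×2 + 10×4 + 9×3 + 17×1 + 8×2 = 120
C: 10×4 + 10×3 + 9×2 + 17×0 + 8×0 = 88
D: 10×0 + 10×2 + 9×4 + 17×3 + 8×4 = 139
E: 10×1 + 10×1 + 9×0 + 17×2 + 8×1 = 62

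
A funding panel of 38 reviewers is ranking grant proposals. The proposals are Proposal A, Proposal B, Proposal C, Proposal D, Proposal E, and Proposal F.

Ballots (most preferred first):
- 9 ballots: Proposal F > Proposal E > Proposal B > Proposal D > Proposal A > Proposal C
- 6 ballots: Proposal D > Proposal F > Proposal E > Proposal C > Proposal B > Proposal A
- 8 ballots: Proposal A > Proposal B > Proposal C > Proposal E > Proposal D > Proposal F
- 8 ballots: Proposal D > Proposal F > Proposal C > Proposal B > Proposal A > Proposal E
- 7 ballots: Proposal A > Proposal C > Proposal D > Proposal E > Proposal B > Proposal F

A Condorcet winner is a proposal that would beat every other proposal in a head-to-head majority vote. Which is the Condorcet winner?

Proposal D vs Proposal A: 23–15
Proposal D vs Proposal B: 21–17
Proposal D vs Proposal C: 23–15
Proposal D vs Proposal E: 21–17
Proposal D vs Proposal F: 29–9
Proposal D beats every other proposal.

Proposal D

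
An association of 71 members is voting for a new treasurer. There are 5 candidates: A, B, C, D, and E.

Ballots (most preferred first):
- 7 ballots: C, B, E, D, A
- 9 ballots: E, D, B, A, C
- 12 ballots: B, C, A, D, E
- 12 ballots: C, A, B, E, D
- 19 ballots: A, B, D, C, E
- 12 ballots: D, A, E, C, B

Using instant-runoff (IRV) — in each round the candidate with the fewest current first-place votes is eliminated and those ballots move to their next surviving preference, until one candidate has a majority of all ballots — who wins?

D

Round 1: A 19, B 12, C 19, D 12, E 9. E eliminated.
Round 2: A 19, B 12, C 19, D 21. B eliminated.
Round 3: A 19, C 31, D 21. A eliminated.
Round 4: C 31, D 40. D has a majority (≥36).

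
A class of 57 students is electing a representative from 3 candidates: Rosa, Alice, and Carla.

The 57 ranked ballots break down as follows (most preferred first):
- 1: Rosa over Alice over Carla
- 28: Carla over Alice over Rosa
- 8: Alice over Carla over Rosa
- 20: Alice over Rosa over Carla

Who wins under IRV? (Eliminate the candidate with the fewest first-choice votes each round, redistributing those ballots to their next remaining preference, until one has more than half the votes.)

Round 1: Rosa 1, Alice 28, Carla 28. Rosa eliminated.
Round 2: Alice 29, Carla 28. Alice has a majority (≥29).

Alice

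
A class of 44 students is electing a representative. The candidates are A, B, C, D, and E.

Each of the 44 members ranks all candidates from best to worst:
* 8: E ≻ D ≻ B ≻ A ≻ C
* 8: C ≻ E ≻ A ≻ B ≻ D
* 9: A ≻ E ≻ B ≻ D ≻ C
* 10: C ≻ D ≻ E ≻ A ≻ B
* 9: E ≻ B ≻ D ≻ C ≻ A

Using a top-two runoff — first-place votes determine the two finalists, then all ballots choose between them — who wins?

E

Round 1 first-place votes: A 9, B 0, C 18, D 0, E 17. C and E advance.
Runoff: C is ranked above E on 18 ballots, E above C on 26.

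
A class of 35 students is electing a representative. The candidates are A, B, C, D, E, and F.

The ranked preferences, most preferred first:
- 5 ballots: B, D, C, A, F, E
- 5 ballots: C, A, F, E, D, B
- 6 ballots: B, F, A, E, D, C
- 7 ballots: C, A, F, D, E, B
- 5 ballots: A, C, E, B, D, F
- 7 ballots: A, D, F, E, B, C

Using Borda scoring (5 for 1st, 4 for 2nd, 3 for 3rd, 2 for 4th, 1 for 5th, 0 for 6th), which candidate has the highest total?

A

A: 5×2 + 5×4 + 6×3 + 7×4 + 5×5 + 7×5 = 136
B: 5×5 + 5×0 + 6×5 + 7×0 + 5×2 + 7×1 = 72
C: 5×3 + 5×5 + 6×0 + 7×5 + 5×4 + 7×0 = 95
D: 5×4 + 5×1 + 6×1 + 7×2 + 5×1 + 7×4 = 78
E: 5×0 + 5×2 + 6×2 + 7×1 + 5×3 + 7×2 = 58
F: 5×1 + 5×3 + 6×4 + 7×3 + 5×0 + 7×3 = 86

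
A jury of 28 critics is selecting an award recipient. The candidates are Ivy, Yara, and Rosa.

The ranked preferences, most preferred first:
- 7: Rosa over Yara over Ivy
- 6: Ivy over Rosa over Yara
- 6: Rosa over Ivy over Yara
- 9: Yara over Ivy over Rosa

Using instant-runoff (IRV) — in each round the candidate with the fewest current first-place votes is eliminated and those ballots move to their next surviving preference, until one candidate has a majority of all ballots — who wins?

Round 1: Ivy 6, Yara 9, Rosa 13. Ivy eliminated.
Round 2: Yara 9, Rosa 19. Rosa has a majority (≥15).

Rosa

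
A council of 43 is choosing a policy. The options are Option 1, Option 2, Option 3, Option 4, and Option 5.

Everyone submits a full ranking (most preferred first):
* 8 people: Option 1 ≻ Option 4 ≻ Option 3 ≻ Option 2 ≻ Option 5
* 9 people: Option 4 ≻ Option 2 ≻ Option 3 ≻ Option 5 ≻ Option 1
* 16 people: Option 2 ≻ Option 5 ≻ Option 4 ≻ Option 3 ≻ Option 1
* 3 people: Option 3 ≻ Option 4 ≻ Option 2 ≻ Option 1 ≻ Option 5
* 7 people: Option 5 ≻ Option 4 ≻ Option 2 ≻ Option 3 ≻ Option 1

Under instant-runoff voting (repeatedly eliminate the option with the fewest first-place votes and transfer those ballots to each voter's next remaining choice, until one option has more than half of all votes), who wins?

Option 4

Round 1: Option 1 8, Option 2 16, Option 3 3, Option 4 9, Option 5 7. Option 3 eliminated.
Round 2: Option 1 8, Option 2 16, Option 4 12, Option 5 7. Option 5 eliminated.
Round 3: Option 1 8, Option 2 16, Option 4 19. Option 1 eliminated.
Round 4: Option 2 16, Option 4 27. Option 4 has a majority (≥22).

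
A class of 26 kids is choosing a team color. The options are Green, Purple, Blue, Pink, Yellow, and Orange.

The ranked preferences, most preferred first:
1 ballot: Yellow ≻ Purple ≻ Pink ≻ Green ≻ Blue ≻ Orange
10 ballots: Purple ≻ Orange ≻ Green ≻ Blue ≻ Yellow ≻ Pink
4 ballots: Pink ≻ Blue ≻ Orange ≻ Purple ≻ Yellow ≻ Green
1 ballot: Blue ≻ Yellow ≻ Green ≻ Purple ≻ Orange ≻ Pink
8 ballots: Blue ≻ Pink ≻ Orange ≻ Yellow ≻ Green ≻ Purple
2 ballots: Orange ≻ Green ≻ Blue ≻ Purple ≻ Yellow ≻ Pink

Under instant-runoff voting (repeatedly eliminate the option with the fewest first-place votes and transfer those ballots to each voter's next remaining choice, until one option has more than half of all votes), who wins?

Blue

Round 1: Green 0, Purple 10, Blue 9, Pink 4, Yellow 1, Orange 2. Green eliminated.
Round 2: Purple 10, Blue 9, Pink 4, Yellow 1, Orange 2. Yellow eliminated.
Round 3: Purple 11, Blue 9, Pink 4, Orange 2. Orange eliminated.
Round 4: Purple 11, Blue 11, Pink 4. Pink eliminated.
Round 5: Purple 11, Blue 15. Blue has a majority (≥14).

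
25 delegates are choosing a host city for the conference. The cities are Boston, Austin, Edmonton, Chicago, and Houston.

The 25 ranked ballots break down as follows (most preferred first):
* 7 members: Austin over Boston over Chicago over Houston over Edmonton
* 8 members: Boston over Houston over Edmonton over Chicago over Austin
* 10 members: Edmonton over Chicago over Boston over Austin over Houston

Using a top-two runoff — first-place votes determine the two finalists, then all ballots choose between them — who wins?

Boston

Round 1 first-place votes: Boston 8, Austin 7, Edmonton 10, Chicago 0, Houston 0. Edmonton and Boston advance.
Runoff: Edmonton is ranked above Boston on 10 ballots, Boston above Edmonton on 15.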